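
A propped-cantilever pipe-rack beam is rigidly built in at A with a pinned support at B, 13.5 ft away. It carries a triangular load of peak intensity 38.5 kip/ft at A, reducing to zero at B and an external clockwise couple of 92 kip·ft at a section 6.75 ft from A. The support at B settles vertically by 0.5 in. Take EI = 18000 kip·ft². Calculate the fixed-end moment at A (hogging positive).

M_A = 468.6 kip·ft

Choose R_B as the redundant. The primary structure is the cantilever fixed at A.
Downward deflection at the released point B due to the loads:
  triangular load, peak 38.5 at the fixed end: w₀L⁴/(30EI) = 42626/EI
  clockwise couple 92 at a = 6.75: M₀a(2L − a)/(2EI) = 6288/EI
  δ_0 = 48914/EI
Tip deflection under a unit load at B: L³/(3EI) = 820.1/EI.
With EI = 18000 kip·ft²: δ_0 = 2.7174 ft and δ_{BB} = 0.045562 ft/kip.
Compatibility — the beam at B must follow the support down by 0.04167 ft: δ_0 − R_B·δ_{BB} = 0.04167, so R_B = (2.7174 − 0.04167)/0.045562 = 58.73 kip.
Moment equilibrium about A: M_A = Σ(load moments about A) − R_B·L = 1261 − 58.73×13.5 = 468.6 kip·ft.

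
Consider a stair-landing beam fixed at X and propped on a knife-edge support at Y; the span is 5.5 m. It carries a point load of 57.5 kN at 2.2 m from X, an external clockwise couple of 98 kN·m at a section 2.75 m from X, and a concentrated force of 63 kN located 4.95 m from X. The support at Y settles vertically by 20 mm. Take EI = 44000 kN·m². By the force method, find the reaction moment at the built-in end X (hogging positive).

M_X = 152.9 kN·m

Release the roller at Y. Primary structure: cantilever fixed at X.
Free-end deflection of the primary structure under the applied loading (downward +):
  point load 57.5 at a = 2.2: Pa²(3L − a)/(6EI) = 663.3/EI
  clockwise couple 98 at a = 2.75: M₀a(2L − a)/(2EI) = 1112/EI
  point load 63 at a = 4.95: Pa²(3L − a)/(6EI) = 2972/EI
  δ_0 = 4747/EI
Tip deflection under a unit load at Y: L³/(3EI) = 55.46/EI.
With EI = 44000 kN·m²: δ_0 = 0.10788 m and δ_{YY} = 0.00126 m/kN.
Compatibility — the beam at Y must follow the support down by 0.02 m: δ_0 − R_Y·δ_{YY} = 0.02, so R_Y = (0.10788 − 0.02)/0.00126 = 69.72 kN.
Moment equilibrium about X: M_X = Σ(load moments about X) − R_Y·L = 536.4 − 69.72×5.5 = 152.9 kN·m.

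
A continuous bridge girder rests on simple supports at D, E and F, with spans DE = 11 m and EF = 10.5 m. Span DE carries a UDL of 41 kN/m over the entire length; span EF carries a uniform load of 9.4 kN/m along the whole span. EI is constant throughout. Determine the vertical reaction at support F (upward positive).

R_F = 13.11 kN

Take M_E as the redundant. Released structure: two simple spans DE and EF with a hinge at E.
Rotations at E on the released spans (each span's end-slope, ×1/EI):
  span DE: UDL 41: wL³/(24EI) = 2274/EI
  span EF: UDL 9.4: wL³/(24EI) = 453.4/EI
  relative rotation θ_0 = (2274 + 453.4)/EI = 2727/EI
A unit hogging moment at E produces rotation L₁/(3EI) + L₂/(3EI) = 7.167/EI.
Compatibility: M_E·(L₁+L₂)/(3EI) = θ_0, giving M_E = 380.5 kN·m (hogging).
Span EF, ΣM about F: R_E^{EF}·10.5 = 518.2 + 380.5, so R_E^{EF} = 85.59 kN and R_F = 98.7 − 85.59 = 13.11 kN.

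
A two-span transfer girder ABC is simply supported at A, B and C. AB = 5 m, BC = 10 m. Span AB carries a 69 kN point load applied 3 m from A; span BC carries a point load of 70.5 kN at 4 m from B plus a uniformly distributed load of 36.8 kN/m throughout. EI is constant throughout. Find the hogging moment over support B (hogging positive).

M_B = 419 kN·m

Insert a hinge at B; M_B is the redundant, and each span becomes simply supported.
End slopes at the hinge B, treating each span as simply supported:
  span AB: point load 69 at a = 3: Pab(L + a)/(6LEI) = 110.4/EI
  span BC: point load 70.5 at a = 4: Pab(L + b)/(6LEI) = 451.2/EI
  span BC: UDL 36.8: wL³/(24EI) = 1533/EI
  relative rotation θ_0 = (110.4 + 1985)/EI = 2095/EI
A unit hogging moment at B produces rotation L₁/(3EI) + L₂/(3EI) = 5/EI.
Compatibility: M_B·(L₁+L₂)/(3EI) = θ_0, giving M_B = 419 kN·m (hogging).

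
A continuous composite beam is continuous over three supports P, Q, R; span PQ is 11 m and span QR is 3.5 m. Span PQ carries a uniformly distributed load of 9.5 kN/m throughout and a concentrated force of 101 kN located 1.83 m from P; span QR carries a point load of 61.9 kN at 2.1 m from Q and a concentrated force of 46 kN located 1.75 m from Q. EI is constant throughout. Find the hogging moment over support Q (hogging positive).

Take M_Q as the redundant. Released structure: two simple spans PQ and QR with a hinge at Q.
Rotations at Q on the released spans (each span's end-slope, ×1/EI):
  span PQ: UDL 9.5: wL³/(24EI) = 526.9/EI
  span PQ: point load 101 at a = 1.83: Pab(L + a)/(6LEI) = 329.5/EI
  span QR: point load 61.9 at a = 2.1: Pab(L + b)/(6LEI) = 42.46/EI
  span QR: point load 46 at a = 1.75: Pab(L + b)/(6LEI) = 35.22/EI
  relative rotation θ_0 = (856.3 + 77.68)/EI = 934/EI
A unit hogging moment at Q produces rotation L₁/(3EI) + L₂/(3EI) = 4.833/EI.
Slope continuity at Q: θ_0 = M_Q·4.833/EI, so M_Q = 934/4.833 = 193.2 kN·m (hogging).

M_Q = 193.2 kN·m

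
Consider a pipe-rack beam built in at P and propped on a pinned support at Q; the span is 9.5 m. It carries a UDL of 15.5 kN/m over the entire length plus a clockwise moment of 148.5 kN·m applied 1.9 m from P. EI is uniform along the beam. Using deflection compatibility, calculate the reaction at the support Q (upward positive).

R_Q = 63.66 kN

Choose R_Q as the redundant. The primary structure is the cantilever fixed at P.
Free-end deflection of the primary structure under the applied loading (downward +):
  UDL 15.5: wL⁴/(8EI) = 15781/EI
  clockwise couple 148.5 at a = 1.9: M₀a(2L − a)/(2EI) = 2412/EI
  δ_0 = 18193/EI
Flexibility coefficient — unit upward force at Q: δ_{QQ} = L³/(3EI) = 285.8/EI.
Compatibility at Q: δ_0 − R_Q·δ_{QQ} = 0, so R_Q = 18193/285.8 = 63.66 kN.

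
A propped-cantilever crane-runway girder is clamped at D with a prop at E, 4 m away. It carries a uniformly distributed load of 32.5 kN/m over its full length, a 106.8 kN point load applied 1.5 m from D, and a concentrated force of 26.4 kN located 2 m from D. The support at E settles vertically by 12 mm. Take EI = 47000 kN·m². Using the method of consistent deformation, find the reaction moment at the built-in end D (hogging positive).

M_D = 271.9 kN·m

Choose R_E as the redundant. The primary structure is the cantilever fixed at D.
Deflection at E on the released cantilever, summing each load's contribution:
  UDL 32.5: wL⁴/(8EI) = 1040/EI
  point load 106.8 at a = 1.5: Pa²(3L − a)/(6EI) = 420.5/EI
  point load 26.4 at a = 2: Pa²(3L − a)/(6EI) = 176/EI
  δ_0 = 1637/EI
Flexibility coefficient — unit upward force at E: δ_{EE} = L³/(3EI) = 21.33/EI.
With EI = 47000 kN·m²: δ_0 = 0.03482 m and δ_{EE} = 0.000454 m/kN.
Compatibility — the beam at E must follow the support down by 0.012 m: δ_0 − R_E·δ_{EE} = 0.012, so R_E = (0.03482 − 0.012)/0.000454 = 50.27 kN.
Moment equilibrium about D: M_D = Σ(load moments about D) − R_E·L = 473 − 50.27×4 = 271.9 kN·m.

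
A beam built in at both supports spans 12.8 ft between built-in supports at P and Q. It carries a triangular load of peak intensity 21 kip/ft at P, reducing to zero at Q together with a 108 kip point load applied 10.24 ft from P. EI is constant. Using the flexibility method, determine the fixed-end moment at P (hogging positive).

Release both end moments; the primary structure is a simply-supported span PQ with redundants M_P and M_Q.
End rotations of the released simple span under the applied load (×1/EI):
  at P: triangular load, peak 21: w₀L³/(45EI) = 978.7/EI
  at Q: triangular load, peak 21: 7w₀L³/(360EI) = 856.3/EI
  at P: point load 108 at a = 10.24: Pab(L + b)/(6LEI) = 566.2/EI
  at Q: point load 108 at a = 10.24: Pab(L + a)/(6LEI) = 849.3/EI
  θ_P0 = 1545/EI,  θ_Q0 = 1706/EI
Flexibility coefficients: a unit moment at one end gives L/(3EI) there and L/(6EI) at the far end, so f₁₁ = f₂₂ = 4.267/EI and f₁₂ = f₂₁ = 2.133/EI.
Compatibility — zero rotation at each built-in end:
  4.267 M_P + 2.133 M_Q = 1545
  2.133 M_P + 4.267 M_Q = 1706
Solving the pair gives M_P = 216.3 kip·ft and M_Q = 291.6 kip·ft (hogging).

M_P = 216.3 kip·ft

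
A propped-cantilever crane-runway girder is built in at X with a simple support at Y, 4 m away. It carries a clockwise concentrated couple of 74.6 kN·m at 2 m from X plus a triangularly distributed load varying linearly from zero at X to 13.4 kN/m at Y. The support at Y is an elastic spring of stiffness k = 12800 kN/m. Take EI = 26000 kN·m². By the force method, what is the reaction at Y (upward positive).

R_Y = 32.62 kN

Choose R_Y as the redundant. The primary structure is the cantilever fixed at X.
Free-end deflection of the primary structure under the applied loading (downward +):
  clockwise couple 74.6 at a = 2: M₀a(2L − a)/(2EI) = 447.6/EI
  triangular load, peak 13.4 at the free end: 11w₀L⁴/(120EI) = 314.5/EI
  δ_0 = 762.1/EI
Flexibility coefficient — unit upward force at Y: δ_{YY} = L³/(3EI) = 21.33/EI.
With EI = 26000 kN·m²: δ_0 = 0.02931 m and δ_{YY} = 0.000821 m/kN.
Compatibility — the spring shortens by R_Y/k under the reaction it provides: δ_0 − R_Y·δ_{YY} = R_Y/k. With 1/k = 0.000078 m/kN, R_Y = δ_0 / (δ_{YY} + 1/k) = 0.02931 / (0.000821 + 0.000078) = 32.62 kN.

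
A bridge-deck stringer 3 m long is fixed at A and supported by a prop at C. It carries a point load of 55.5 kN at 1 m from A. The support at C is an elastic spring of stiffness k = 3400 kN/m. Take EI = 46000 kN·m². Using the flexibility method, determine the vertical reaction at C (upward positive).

Release the roller at C. Primary structure: cantilever fixed at A.
Free-end deflection of the primary structure under the applied loading (downward +):
  point load 55.5 at a = 1: Pa²(3L − a)/(6EI) = 74/EI
Tip deflection under a unit load at C: L³/(3EI) = 9/EI.
With EI = 46000 kN·m²: δ_0 = 0.001609 m and δ_{CC} = 0.000196 m/kN.
Compatibility — the spring shortens by R_C/k under the reaction it provides: δ_0 − R_C·δ_{CC} = R_C/k. With 1/k = 0.000294 m/kN, R_C = δ_0 / (δ_{CC} + 1/k) = 0.001609 / (0.000196 + 0.000294) = 3.285 kN.

R_C = 3.285 kN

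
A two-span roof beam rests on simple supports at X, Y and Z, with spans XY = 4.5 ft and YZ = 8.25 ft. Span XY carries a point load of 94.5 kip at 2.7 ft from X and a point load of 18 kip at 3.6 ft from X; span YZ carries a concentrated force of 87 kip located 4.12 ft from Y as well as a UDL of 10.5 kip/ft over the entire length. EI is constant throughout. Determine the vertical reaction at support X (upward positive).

Insert a hinge at Y; M_Y is the redundant, and each span becomes simply supported.
End slopes at the hinge Y, treating each span as simply supported:
  span XY: point load 94.5 at a = 2.7: Pab(L + a)/(6LEI) = 122.5/EI
  span XY: point load 18 at a = 3.6: Pab(L + a)/(6LEI) = 17.5/EI
  span YZ: point load 87 at a = 4.12: Pab(L + b)/(6LEI) = 370.2/EI
  span YZ: UDL 10.5: wL³/(24EI) = 245.7/EI
  relative rotation θ_0 = (140 + 615.9)/EI = 755.9/EI
A unit hogging moment at Y produces rotation L₁/(3EI) + L₂/(3EI) = 4.25/EI.
Compatibility: M_Y·(L₁+L₂)/(3EI) = θ_0, giving M_Y = 177.9 kip·ft (hogging).
Span XY, ΣM about X with M_Y applied at Y: R_Y^{XY}·4.5 = 319.9 + 177.9, so R_Y^{XY} = 110.6 kip and R_X = 112.5 − 110.6 = 1.877 kip.

R_X = 1.877 kip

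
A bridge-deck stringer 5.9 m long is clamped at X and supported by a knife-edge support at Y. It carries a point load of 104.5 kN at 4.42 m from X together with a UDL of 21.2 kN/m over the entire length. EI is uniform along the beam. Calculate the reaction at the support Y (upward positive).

Take the reaction at Y as the redundant and release it; the primary structure is a cantilever fixed at X.
Free-end deflection of the primary structure under the applied loading (downward +):
  point load 104.5 at a = 4.42: Pa²(3L − a)/(6EI) = 4519/EI
  UDL 21.2: wL⁴/(8EI) = 3211/EI
  δ_0 = 7730/EI
Flexibility coefficient — unit upward force at Y: δ_{YY} = L³/(3EI) = 68.46/EI.
Compatibility at Y: δ_0 − R_Y·δ_{YY} = 0, so R_Y = 7730/68.46 = 112.9 kN.

R_Y = 112.9 kN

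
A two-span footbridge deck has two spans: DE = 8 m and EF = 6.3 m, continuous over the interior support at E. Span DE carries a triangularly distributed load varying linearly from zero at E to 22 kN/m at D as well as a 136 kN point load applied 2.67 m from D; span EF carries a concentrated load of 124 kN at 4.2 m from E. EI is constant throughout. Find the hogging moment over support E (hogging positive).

M_E = 187.2 kN·m

Release continuity at E by inserting a hinge; the redundant is the internal moment M_E. The primary structure is two simply-supported spans DE and EF.
Discontinuity in slope at E on the released structure — sum the simple-span end rotations:
  span DE: triangular load, peak 22: 7w₀L³/(360EI) = 219/EI
  span DE: point load 136 at a = 2.67: Pab(L + a)/(6LEI) = 430.2/EI
  span EF: point load 124 at a = 4.2: Pab(L + b)/(6LEI) = 243/EI
  relative rotation θ_0 = (649.3 + 243)/EI = 892.3/EI
A unit hogging moment at E produces rotation L₁/(3EI) + L₂/(3EI) = 4.767/EI.
Compatibility: M_E·(L₁+L₂)/(3EI) = θ_0, giving M_E = 187.2 kN·m (hogging).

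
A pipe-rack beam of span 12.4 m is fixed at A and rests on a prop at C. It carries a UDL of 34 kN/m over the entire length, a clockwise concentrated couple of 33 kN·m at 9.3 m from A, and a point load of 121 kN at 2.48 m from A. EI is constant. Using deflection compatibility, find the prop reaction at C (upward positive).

R_C = 168.6 kN

Take the reaction at C as the redundant and release it; the primary structure is a cantilever fixed at A.
Primary-structure tip deflection at C by superposition:
  UDL 34: wL⁴/(8EI) = 100479/EI
  clockwise couple 33 at a = 9.3: M₀a(2L − a)/(2EI) = 2378/EI
  point load 121 at a = 2.48: Pa²(3L − a)/(6EI) = 4306/EI
  δ_0 = 107164/EI
Flexibility coefficient — unit upward force at C: δ_{CC} = L³/(3EI) = 635.5/EI.
The prop prevents deflection at C: R_C = δ_0/δ_{CC} = 107164/635.5 = 168.6 kN.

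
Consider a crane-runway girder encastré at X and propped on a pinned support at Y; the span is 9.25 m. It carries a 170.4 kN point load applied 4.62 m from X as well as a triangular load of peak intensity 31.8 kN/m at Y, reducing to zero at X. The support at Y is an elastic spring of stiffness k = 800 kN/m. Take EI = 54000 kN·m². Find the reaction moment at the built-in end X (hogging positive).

Remove the prop at Y; the released (primary) structure is a cantilever built in at X.
Primary-structure tip deflection at Y by superposition:
  point load 170.4 at a = 4.62: Pa²(3L − a)/(6EI) = 14021/EI
  triangular load, peak 31.8 at the free end: 11w₀L⁴/(120EI) = 21341/EI
  δ_0 = 35362/EI
Tip deflection under a unit load at Y: L³/(3EI) = 263.8/EI.
With EI = 54000 kN·m²: δ_0 = 0.65484 m and δ_{YY} = 0.004886 m/kN.
Compatibility — the spring shortens by R_Y/k under the reaction it provides: δ_0 − R_Y·δ_{YY} = R_Y/k. With 1/k = 0.00125 m/kN, R_Y = δ_0 / (δ_{YY} + 1/k) = 0.65484 / (0.004886 + 0.00125) = 106.7 kN.
Moment equilibrium about X: M_X = Σ(load moments about X) − R_Y·L = 1694 − 106.7×9.25 = 707 kN·m.

M_X = 707 kN·m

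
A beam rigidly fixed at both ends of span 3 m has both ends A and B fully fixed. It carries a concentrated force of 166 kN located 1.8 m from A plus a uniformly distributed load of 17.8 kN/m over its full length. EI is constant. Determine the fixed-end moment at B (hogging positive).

M_B = 85.06 kN·m

Take the two fixed-end moments M_A, M_B as redundants; the released structure is the simple span AB.
End rotations of the released simple span under the applied load (×1/EI):
  at A: point load 166 at a = 1.8: Pab(L + b)/(6LEI) = 83.66/EI
  at B: point load 166 at a = 1.8: Pab(L + a)/(6LEI) = 95.62/EI
  at A: UDL 17.8: wL³/(24EI) = 20.02/EI
  at B: UDL 17.8: wL³/(24EI) = 20.02/EI
  θ_A0 = 103.7/EI,  θ_B0 = 115.6/EI
Flexibility coefficients: a unit moment at one end gives L/(3EI) there and L/(6EI) at the far end, so f₁₁ = f₂₂ = 1/EI and f₁₂ = f₂₁ = 0.5/EI.
Compatibility — zero rotation at each built-in end:
  1 M_A + 0.5 M_B = 103.7
  0.5 M_A + 1 M_B = 115.6
Solving the pair gives M_A = 61.16 kN·m and M_B = 85.06 kN·m (hogging).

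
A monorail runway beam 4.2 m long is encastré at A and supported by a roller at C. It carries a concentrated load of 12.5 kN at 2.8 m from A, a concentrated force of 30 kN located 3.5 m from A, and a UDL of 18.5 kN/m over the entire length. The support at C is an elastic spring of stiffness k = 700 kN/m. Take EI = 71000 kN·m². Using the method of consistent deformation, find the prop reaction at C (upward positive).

R_C = 11.39 kN

Remove the prop at C; the released (primary) structure is a cantilever built in at A.
Deflection at C on the released cantilever, summing each load's contribution:
  point load 12.5 at a = 2.8: Pa²(3L − a)/(6EI) = 160.1/EI
  point load 30 at a = 3.5: Pa²(3L − a)/(6EI) = 557.4/EI
  UDL 18.5: wL⁴/(8EI) = 719.6/EI
  δ_0 = 1437/EI
Flexibility coefficient — unit upward force at C: δ_{CC} = L³/(3EI) = 24.7/EI.
With EI = 71000 kN·m²: δ_0 = 0.02024 m and δ_{CC} = 0.000348 m/kN.
Compatibility — the spring shortens by R_C/k under the reaction it provides: δ_0 − R_C·δ_{CC} = R_C/k. With 1/k = 0.001429 m/kN, R_C = δ_0 / (δ_{CC} + 1/k) = 0.02024 / (0.000348 + 0.001429) = 11.39 kN.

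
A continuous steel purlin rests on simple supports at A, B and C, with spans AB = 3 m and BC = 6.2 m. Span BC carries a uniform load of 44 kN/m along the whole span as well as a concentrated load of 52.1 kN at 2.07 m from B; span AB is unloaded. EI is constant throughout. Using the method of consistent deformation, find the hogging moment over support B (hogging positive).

Take M_B as the redundant. Released structure: two simple spans AB and BC with a hinge at B.
Discontinuity in slope at B on the released structure — sum the simple-span end rotations:
  span BC: UDL 44: wL³/(24EI) = 436.9/EI
  span BC: point load 52.1 at a = 2.07: Pab(L + b)/(6LEI) = 123.7/EI
  relative rotation θ_0 = (0 + 560.6)/EI = 560.6/EI
A unit hogging moment at B produces rotation L₁/(3EI) + L₂/(3EI) = 3.067/EI.
Compatibility: M_B·(L₁+L₂)/(3EI) = θ_0, giving M_B = 182.8 kN·m (hogging).

M_B = 182.8 kN·m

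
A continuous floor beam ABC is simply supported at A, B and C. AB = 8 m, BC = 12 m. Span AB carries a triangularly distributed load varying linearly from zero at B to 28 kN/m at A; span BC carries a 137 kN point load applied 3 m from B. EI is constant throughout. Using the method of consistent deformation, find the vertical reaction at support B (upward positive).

R_B = 182.5 kN

Release continuity at B by inserting a hinge; the redundant is the internal moment M_B. The primary structure is two simply-supported spans AB and BC.
Rotations at B on the released spans (each span's end-slope, ×1/EI):
  span AB: triangular load, peak 28: 7w₀L³/(360EI) = 278.8/EI
  span BC: point load 137 at a = 3: Pab(L + b)/(6LEI) = 1079/EI
  relative rotation θ_0 = (278.8 + 1079)/EI = 1358/EI
A unit hogging moment at B produces rotation L₁/(3EI) + L₂/(3EI) = 6.667/EI.
Slope continuity at B: θ_0 = M_B·6.667/EI, so M_B = 1358/6.667 = 203.6 kN·m (hogging).
Span AB, ΣM about A with M_B applied at B: R_B^{AB}·8 = 298.7 + 203.6, so R_B^{AB} = 62.79 kN and R_A = 112 − 62.79 = 49.21 kN.
Span BC, ΣM about C: R_B^{BC}·12 = 1233 + 203.6, so R_B^{BC} = 119.7 kN and R_C = 137 − 119.7 = 17.28 kN.
R_B = 62.79 + 119.7 = 182.5 kN.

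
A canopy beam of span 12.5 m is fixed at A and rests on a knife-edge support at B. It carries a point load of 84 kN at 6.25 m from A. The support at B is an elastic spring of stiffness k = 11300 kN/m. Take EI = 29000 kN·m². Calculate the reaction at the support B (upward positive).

Release the roller at B. Primary structure: cantilever fixed at A.
Primary-structure tip deflection at B by superposition:
  point load 84 at a = 6.25: Pa²(3L − a)/(6EI) = 17090/EI
Tip deflection under a unit load at B: L³/(3EI) = 651/EI.
With EI = 29000 kN·m²: δ_0 = 0.5893 m and δ_{BB} = 0.02245 m/kN.
Compatibility — the spring shortens by R_B/k under the reaction it provides: δ_0 − R_B·δ_{BB} = R_B/k. With 1/k = 0.000088 m/kN, R_B = δ_0 / (δ_{BB} + 1/k) = 0.5893 / (0.02245 + 0.000088) = 26.15 kN.

R_B = 26.15 kN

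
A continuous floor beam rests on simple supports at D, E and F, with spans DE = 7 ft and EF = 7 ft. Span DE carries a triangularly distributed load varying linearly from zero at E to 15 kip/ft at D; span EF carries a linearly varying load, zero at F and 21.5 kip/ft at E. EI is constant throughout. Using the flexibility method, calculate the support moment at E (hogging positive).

M_E = 56.55 kip·ft

Take M_E as the redundant. Released structure: two simple spans DE and EF with a hinge at E.
Discontinuity in slope at E on the released structure — sum the simple-span end rotations:
  span DE: triangular load, peak 15: 7w₀L³/(360EI) = 100/EI
  span EF: triangular load, peak 21.5: w₀L³/(45EI) = 163.9/EI
  relative rotation θ_0 = (100 + 163.9)/EI = 263.9/EI
A unit hogging moment at E produces rotation L₁/(3EI) + L₂/(3EI) = 4.667/EI.
Compatibility: M_E·(L₁+L₂)/(3EI) = θ_0, giving M_E = 56.55 kip·ft (hogging).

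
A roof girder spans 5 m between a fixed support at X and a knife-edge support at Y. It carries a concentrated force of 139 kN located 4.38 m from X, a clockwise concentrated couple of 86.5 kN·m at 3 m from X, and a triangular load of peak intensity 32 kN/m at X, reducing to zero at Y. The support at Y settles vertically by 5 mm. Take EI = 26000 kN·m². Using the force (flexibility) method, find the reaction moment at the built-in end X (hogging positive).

M_X = 88.87 kN·m

Release the roller at Y. Primary structure: cantilever fixed at X.
Free-end deflection of the primary structure under the applied loading (downward +):
  point load 139 at a = 4.38: Pa²(3L − a)/(6EI) = 4720/EI
  clockwise couple 86.5 at a = 3: M₀a(2L − a)/(2EI) = 908.2/EI
  triangular load, peak 32 at the fixed end: w₀L⁴/(30EI) = 666.7/EI
  δ_0 = 6295/EI
Flexibility coefficient — unit upward force at Y: δ_{YY} = L³/(3EI) = 41.67/EI.
With EI = 26000 kN·m²: δ_0 = 0.24211 m and δ_{YY} = 0.001603 m/kN.
Compatibility — the beam at Y must follow the support down by 0.005 m: δ_0 − R_Y·δ_{YY} = 0.005, so R_Y = (0.24211 − 0.005)/0.001603 = 148 kN.
Moment equilibrium about X: M_X = Σ(load moments about X) − R_Y·L = 828.7 − 148×5 = 88.87 kN·m.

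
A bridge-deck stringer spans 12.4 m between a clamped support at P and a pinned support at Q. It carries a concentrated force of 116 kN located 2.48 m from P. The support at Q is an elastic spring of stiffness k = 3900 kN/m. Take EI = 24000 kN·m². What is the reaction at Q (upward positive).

Take the reaction at Q as the redundant and release it; the primary structure is a cantilever fixed at P.
Deflection at Q on the released cantilever, summing each load's contribution:
  point load 116 at a = 2.48: Pa²(3L − a)/(6EI) = 4128/EI
Flexibility coefficient — unit upward force at Q: δ_{QQ} = L³/(3EI) = 635.5/EI.
With EI = 24000 kN·m²: δ_0 = 0.17202 m and δ_{QQ} = 0.026481 m/kN.
Compatibility — the spring shortens by R_Q/k under the reaction it provides: δ_0 − R_Q·δ_{QQ} = R_Q/k. With 1/k = 0.000256 m/kN, R_Q = δ_0 / (δ_{QQ} + 1/k) = 0.17202 / (0.026481 + 0.000256) = 6.434 kN.

R_Q = 6.434 kN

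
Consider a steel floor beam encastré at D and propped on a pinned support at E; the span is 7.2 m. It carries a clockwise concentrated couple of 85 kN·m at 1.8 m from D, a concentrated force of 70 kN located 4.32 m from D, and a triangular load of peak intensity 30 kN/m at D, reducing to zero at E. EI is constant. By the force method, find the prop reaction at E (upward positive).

Choose R_E as the redundant. The primary structure is the cantilever fixed at D.
Downward deflection at the released point E due to the loads:
  clockwise couple 85 at a = 1.8: M₀a(2L − a)/(2EI) = 963.9/EI
  point load 70 at a = 4.32: Pa²(3L − a)/(6EI) = 3762/EI
  triangular load, peak 30 at the fixed end: w₀L⁴/(30EI) = 2687/EI
  δ_0 = 7414/EI
Tip deflection under a unit load at E: L³/(3EI) = 124.4/EI.
The prop prevents deflection at E: R_E = δ_0/δ_{EE} = 7414/124.4 = 59.59 kN.

R_E = 59.59 kN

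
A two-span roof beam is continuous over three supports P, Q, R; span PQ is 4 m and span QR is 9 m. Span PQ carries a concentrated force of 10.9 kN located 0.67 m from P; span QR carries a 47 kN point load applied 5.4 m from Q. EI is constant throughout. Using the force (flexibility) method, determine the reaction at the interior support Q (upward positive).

Take M_Q as the redundant. Released structure: two simple spans PQ and QR with a hinge at Q.
End slopes at the hinge Q, treating each span as simply supported:
  span PQ: point load 10.9 at a = 0.67: Pab(L + a)/(6LEI) = 4.732/EI
  span QR: point load 47 at a = 5.4: Pab(L + b)/(6LEI) = 213.2/EI
  relative rotation θ_0 = (4.732 + 213.2)/EI = 217.9/EI
A unit hogging moment at Q produces rotation L₁/(3EI) + L₂/(3EI) = 4.333/EI.
Compatibility: M_Q·(L₁+L₂)/(3EI) = θ_0, giving M_Q = 50.29 kN·m (hogging).
Span PQ, ΣM about P with M_Q applied at Q: R_Q^{PQ}·4 = 7.303 + 50.29, so R_Q^{PQ} = 14.4 kN and R_P = 10.9 − 14.4 = -3.498 kN.
Span QR, ΣM about R: R_Q^{QR}·9 = 169.2 + 50.29, so R_Q^{QR} = 24.39 kN and R_R = 47 − 24.39 = 22.61 kN.
R_Q = 14.4 + 24.39 = 38.79 kN.

R_Q = 38.79 kN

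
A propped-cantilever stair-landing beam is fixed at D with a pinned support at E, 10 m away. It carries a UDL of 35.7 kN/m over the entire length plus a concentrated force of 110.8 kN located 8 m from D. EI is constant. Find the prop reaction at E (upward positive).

R_E = 211.9 kN

Choose R_E as the redundant. The primary structure is the cantilever fixed at D.
Deflection at E on the released cantilever, summing each load's contribution:
  UDL 35.7: wL⁴/(8EI) = 44625/EI
  point load 110.8 at a = 8: Pa²(3L − a)/(6EI) = 26001/EI
  δ_0 = 70626/EI
Flexibility coefficient — unit upward force at E: δ_{EE} = L³/(3EI) = 333.3/EI.
Compatibility at E: δ_0 − R_E·δ_{EE} = 0, so R_E = 70626/333.3 = 211.9 kN.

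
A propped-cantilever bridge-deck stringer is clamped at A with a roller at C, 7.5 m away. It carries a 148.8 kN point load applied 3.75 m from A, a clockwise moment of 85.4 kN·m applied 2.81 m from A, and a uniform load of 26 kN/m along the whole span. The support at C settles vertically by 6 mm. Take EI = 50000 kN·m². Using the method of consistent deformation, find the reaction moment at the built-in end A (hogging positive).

Remove the prop at C; the released (primary) structure is a cantilever built in at A.
Free-end deflection of the primary structure under the applied loading (downward +):
  point load 148.8 at a = 3.75: Pa²(3L − a)/(6EI) = 6539/EI
  clockwise couple 85.4 at a = 2.81: M₀a(2L − a)/(2EI) = 1463/EI
  UDL 26: wL⁴/(8EI) = 10283/EI
  δ_0 = 18285/EI
Flexibility coefficient — unit upward force at C: δ_{CC} = L³/(3EI) = 140.6/EI.
With EI = 50000 kN·m²: δ_0 = 0.3657 m and δ_{CC} = 0.002812 m/kN.
Compatibility — the beam at C must follow the support down by 0.006 m: δ_0 − R_C·δ_{CC} = 0.006, so R_C = (0.3657 − 0.006)/0.002812 = 127.9 kN.
Moment equilibrium about A: M_A = Σ(load moments about A) − R_C·L = 1375 − 127.9×7.5 = 415.5 kN·m.

M_A = 415.5 kN·m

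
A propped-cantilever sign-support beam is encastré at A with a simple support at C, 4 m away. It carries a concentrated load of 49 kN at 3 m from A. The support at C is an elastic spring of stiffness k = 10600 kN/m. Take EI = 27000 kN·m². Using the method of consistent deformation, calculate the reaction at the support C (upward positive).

R_C = 27.7 kN

Choose R_C as the redundant. The primary structure is the cantilever fixed at A.
Deflection at C on the released cantilever, summing each load's contribution:
  point load 49 at a = 3: Pa²(3L − a)/(6EI) = 661.5/EI
Flexibility coefficient — unit upward force at C: δ_{CC} = L³/(3EI) = 21.33/EI.
With EI = 27000 kN·m²: δ_0 = 0.0245 m and δ_{CC} = 0.00079 m/kN.
Compatibility — the spring shortens by R_C/k under the reaction it provides: δ_0 − R_C·δ_{CC} = R_C/k. With 1/k = 0.000094 m/kN, R_C = δ_0 / (δ_{CC} + 1/k) = 0.0245 / (0.00079 + 0.000094) = 27.7 kN.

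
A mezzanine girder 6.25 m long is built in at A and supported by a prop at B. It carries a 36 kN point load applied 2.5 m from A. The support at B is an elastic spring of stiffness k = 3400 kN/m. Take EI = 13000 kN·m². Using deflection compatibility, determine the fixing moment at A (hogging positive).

Remove the prop at B; the released (primary) structure is a cantilever built in at A.
Free-end deflection of the primary structure under the applied loading (downward +):
  point load 36 at a = 2.5: Pa²(3L − a)/(6EI) = 609.4/EI
Tip deflection under a unit load at B: L³/(3EI) = 81.38/EI.
With EI = 13000 kN·m²: δ_0 = 0.046875 m and δ_{BB} = 0.00626 m/kN.
Compatibility — the spring shortens by R_B/k under the reaction it provides: δ_0 − R_B·δ_{BB} = R_B/k. With 1/k = 0.000294 m/kN, R_B = δ_0 / (δ_{BB} + 1/k) = 0.046875 / (0.00626 + 0.000294) = 7.152 kN.
Moment equilibrium about A: M_A = Σ(load moments about A) − R_B·L = 90 − 7.152×6.25 = 45.3 kN·m.

M_A = 45.3 kN·m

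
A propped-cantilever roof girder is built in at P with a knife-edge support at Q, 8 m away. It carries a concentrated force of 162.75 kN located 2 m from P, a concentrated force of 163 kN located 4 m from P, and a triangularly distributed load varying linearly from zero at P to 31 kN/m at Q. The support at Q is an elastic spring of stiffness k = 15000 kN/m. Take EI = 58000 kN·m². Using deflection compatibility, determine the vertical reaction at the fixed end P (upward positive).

R_P = 319.6 kN

Choose R_Q as the redundant. The primary structure is the cantilever fixed at P.
Primary-structure tip deflection at Q by superposition:
  point load 162.75 at a = 2: Pa²(3L − a)/(6EI) = 2387/EI
  point load 163 at a = 4: Pa²(3L − a)/(6EI) = 8693/EI
  triangular load, peak 31 at the free end: 11w₀L⁴/(120EI) = 11639/EI
  δ_0 = 22720/EI
Flexibility coefficient — unit upward force at Q: δ_{QQ} = L³/(3EI) = 170.7/EI.
With EI = 58000 kN·m²: δ_0 = 0.39172 m and δ_{QQ} = 0.002943 m/kN.
Compatibility — the spring shortens by R_Q/k under the reaction it provides: δ_0 − R_Q·δ_{QQ} = R_Q/k. With 1/k = 0.000067 m/kN, R_Q = δ_0 / (δ_{QQ} + 1/k) = 0.39172 / (0.002943 + 0.000067) = 130.2 kN.
Vertical equilibrium: R_P = ΣP − R_Q = 449.8 − 130.2 = 319.6 kN.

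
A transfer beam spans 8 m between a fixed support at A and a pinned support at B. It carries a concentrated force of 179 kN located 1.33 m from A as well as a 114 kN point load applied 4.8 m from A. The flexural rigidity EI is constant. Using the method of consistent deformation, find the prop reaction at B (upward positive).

Remove the prop at B; the released (primary) structure is a cantilever built in at A.
Downward deflection at the released point B due to the loads:
  point load 179 at a = 1.33: Pa²(3L − a)/(6EI) = 1196/EI
  point load 114 at a = 4.8: Pa²(3L − a)/(6EI) = 8405/EI
  δ_0 = 9601/EI
Tip deflection under a unit load at B: L³/(3EI) = 170.7/EI.
The prop prevents deflection at B: R_B = δ_0/δ_{BB} = 9601/170.7 = 56.26 kN.

R_B = 56.26 kN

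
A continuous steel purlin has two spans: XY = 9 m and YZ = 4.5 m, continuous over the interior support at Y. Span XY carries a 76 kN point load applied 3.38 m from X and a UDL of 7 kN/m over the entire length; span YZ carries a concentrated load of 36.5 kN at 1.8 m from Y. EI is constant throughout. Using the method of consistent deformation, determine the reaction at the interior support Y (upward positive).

R_Y = 125.7 kN

Insert a hinge at Y; M_Y is the redundant, and each span becomes simply supported.
End slopes at the hinge Y, treating each span as simply supported:
  span XY: point load 76 at a = 3.38: Pab(L + a)/(6LEI) = 331/EI
  span XY: UDL 7: wL³/(24EI) = 212.6/EI
  span YZ: point load 36.5 at a = 1.8: Pab(L + b)/(6LEI) = 47.3/EI
  relative rotation θ_0 = (543.6 + 47.3)/EI = 590.9/EI
A unit hogging moment at Y produces rotation L₁/(3EI) + L₂/(3EI) = 4.5/EI.
Slope continuity at Y: θ_0 = M_Y·4.5/EI, so M_Y = 590.9/4.5 = 131.3 kN·m (hogging).
Span XY, ΣM about X with M_Y applied at Y: R_Y^{XY}·9 = 540.4 + 131.3, so R_Y^{XY} = 74.63 kN and R_X = 139 − 74.63 = 64.37 kN.
Span YZ, ΣM about Z: R_Y^{YZ}·4.5 = 98.55 + 131.3, so R_Y^{YZ} = 51.08 kN and R_Z = 36.5 − 51.08 = -14.58 kN.
R_Y = 74.63 + 51.08 = 125.7 kN.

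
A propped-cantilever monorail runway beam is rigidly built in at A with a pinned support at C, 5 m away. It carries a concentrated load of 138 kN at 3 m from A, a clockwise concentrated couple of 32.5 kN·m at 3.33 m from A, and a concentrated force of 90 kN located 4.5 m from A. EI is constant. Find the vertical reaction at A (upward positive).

Take the reaction at C as the redundant and release it; the primary structure is a cantilever fixed at A.
Downward deflection at the released point C due to the loads:
  point load 138 at a = 3: Pa²(3L − a)/(6EI) = 2484/EI
  clockwise couple 32.5 at a = 3.33: M₀a(2L − a)/(2EI) = 360.9/EI
  point load 90 at a = 4.5: Pa²(3L − a)/(6EI) = 3189/EI
  δ_0 = 6034/EI
Tip deflection under a unit load at C: L³/(3EI) = 41.67/EI.
The prop prevents deflection at C: R_C = δ_0/δ_{CC} = 6034/41.67 = 144.8 kN.
Vertical equilibrium: R_A = ΣP − R_C = 228 − 144.8 = 83.18 kN.

R_A = 83.18 kN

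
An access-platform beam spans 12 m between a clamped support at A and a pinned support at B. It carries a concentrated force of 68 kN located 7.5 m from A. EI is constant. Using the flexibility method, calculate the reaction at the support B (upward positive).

Release the roller at B. Primary structure: cantilever fixed at A.
Primary-structure tip deflection at B by superposition:
  point load 68 at a = 7.5: Pa²(3L − a)/(6EI) = 18169/EI
Flexibility coefficient — unit upward force at B: δ_{BB} = L³/(3EI) = 576/EI.
Compatibility at B: δ_0 − R_B·δ_{BB} = 0, so R_B = 18169/576 = 31.54 kN.

R_B = 31.54 kN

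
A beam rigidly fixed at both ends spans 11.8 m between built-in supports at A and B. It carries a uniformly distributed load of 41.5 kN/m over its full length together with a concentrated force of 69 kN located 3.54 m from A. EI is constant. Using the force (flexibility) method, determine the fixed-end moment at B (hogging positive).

M_B = 532.8 kN·m

Release both end moments; the primary structure is a simply-supported span AB with redundants M_A and M_B.
Simple-span end rotations at A and B under the given loads:
  at A: UDL 41.5: wL³/(24EI) = 2841/EI
  at B: UDL 41.5: wL³/(24EI) = 2841/EI
  at A: point load 69 at a = 3.54: Pab(L + b)/(6LEI) = 571.6/EI
  at B: point load 69 at a = 3.54: Pab(L + a)/(6LEI) = 437.1/EI
  θ_A0 = 3413/EI,  θ_B0 = 3278/EI
Flexibility coefficients: a unit moment at one end gives L/(3EI) there and L/(6EI) at the far end, so f₁₁ = f₂₂ = 3.933/EI and f₁₂ = f₂₁ = 1.967/EI.
Compatibility — zero rotation at each built-in end:
  3.933 M_A + 1.967 M_B = 3413
  1.967 M_A + 3.933 M_B = 3278
Solving the pair gives M_A = 601.2 kN·m and M_B = 532.8 kN·m (hogging).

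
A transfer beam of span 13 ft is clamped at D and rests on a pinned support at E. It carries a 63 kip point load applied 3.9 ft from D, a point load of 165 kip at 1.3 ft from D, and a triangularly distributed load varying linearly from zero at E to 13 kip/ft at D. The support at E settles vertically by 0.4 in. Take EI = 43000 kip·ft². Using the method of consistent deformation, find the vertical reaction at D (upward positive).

Remove the prop at E; the released (primary) structure is a cantilever built in at D.
Downward deflection at the released point E due to the loads:
  point load 63 at a = 3.9: Pa²(3L − a)/(6EI) = 5606/EI
  point load 165 at a = 1.3: Pa²(3L − a)/(6EI) = 1752/EI
  triangular load, peak 13 at the fixed end: w₀L⁴/(30EI) = 12376/EI
  δ_0 = 19734/EI
Tip deflection under a unit load at E: L³/(3EI) = 732.3/EI.
With EI = 43000 kip·ft²: δ_0 = 0.45893 ft and δ_{EE} = 0.017031 ft/kip.
Compatibility — the beam at E must follow the support down by 0.03333 ft: δ_0 − R_E·δ_{EE} = 0.03333, so R_E = (0.45893 − 0.03333)/0.017031 = 24.99 kip.
Vertical equilibrium: R_D = ΣP − R_E = 312.5 − 24.99 = 287.5 kip.

R_D = 287.5 kip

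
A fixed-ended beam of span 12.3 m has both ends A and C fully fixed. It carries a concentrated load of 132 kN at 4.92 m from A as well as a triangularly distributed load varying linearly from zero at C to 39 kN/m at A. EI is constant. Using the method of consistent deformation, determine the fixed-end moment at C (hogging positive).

M_C = 352.5 kN·m

Take the two fixed-end moments M_A, M_C as redundants; the released structure is the simple span AC.
End rotations of the released simple span under the applied load (×1/EI):
  at A: point load 132 at a = 4.92: Pab(L + b)/(6LEI) = 1278/EI
  at C: point load 132 at a = 4.92: Pab(L + a)/(6LEI) = 1118/EI
  at A: triangular load, peak 39: w₀L³/(45EI) = 1613/EI
  at C: triangular load, peak 39: 7w₀L³/(360EI) = 1411/EI
  θ_A0 = 2891/EI,  θ_C0 = 2529/EI
Flexibility coefficients: a unit moment at one end gives L/(3EI) there and L/(6EI) at the far end, so f₁₁ = f₂₂ = 4.1/EI and f₁₂ = f₂₁ = 2.05/EI.
Compatibility — zero rotation at each built-in end:
  4.1 M_A + 2.05 M_C = 2891
  2.05 M_A + 4.1 M_C = 2529
Solving the pair gives M_A = 528.8 kN·m and M_C = 352.5 kN·m (hogging).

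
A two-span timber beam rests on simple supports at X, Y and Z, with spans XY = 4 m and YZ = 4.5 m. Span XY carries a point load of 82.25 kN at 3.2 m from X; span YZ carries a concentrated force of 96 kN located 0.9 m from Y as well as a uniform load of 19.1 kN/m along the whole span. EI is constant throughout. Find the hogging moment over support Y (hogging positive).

Take M_Y as the redundant. Released structure: two simple spans XY and YZ with a hinge at Y.
Rotations at Y on the released spans (each span's end-slope, ×1/EI):
  span XY: point load 82.25 at a = 3.2: Pab(L + a)/(6LEI) = 63.17/EI
  span YZ: point load 96 at a = 0.9: Pab(L + b)/(6LEI) = 93.31/EI
  span YZ: UDL 19.1: wL³/(24EI) = 72.52/EI
  relative rotation θ_0 = (63.17 + 165.8)/EI = 229/EI
A unit hogging moment at Y produces rotation L₁/(3EI) + L₂/(3EI) = 2.833/EI.
Compatibility: M_Y·(L₁+L₂)/(3EI) = θ_0, giving M_Y = 80.82 kN·m (hogging).

M_Y = 80.82 kN·m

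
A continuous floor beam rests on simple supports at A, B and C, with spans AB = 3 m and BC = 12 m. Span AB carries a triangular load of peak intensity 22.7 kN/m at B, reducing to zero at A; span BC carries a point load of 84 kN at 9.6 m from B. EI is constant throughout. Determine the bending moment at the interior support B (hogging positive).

Release continuity at B by inserting a hinge; the redundant is the internal moment M_B. The primary structure is two simply-supported spans AB and BC.
End slopes at the hinge B, treating each span as simply supported:
  span AB: triangular load, peak 22.7: w₀L³/(45EI) = 13.62/EI
  span BC: point load 84 at a = 9.6: Pab(L + b)/(6LEI) = 387.1/EI
  relative rotation θ_0 = (13.62 + 387.1)/EI = 400.7/EI
A unit hogging moment at B produces rotation L₁/(3EI) + L₂/(3EI) = 5/EI.
Slope continuity at B: θ_0 = M_B·5/EI, so M_B = 400.7/5 = 80.14 kN·m (hogging).

M_B = 80.14 kN·m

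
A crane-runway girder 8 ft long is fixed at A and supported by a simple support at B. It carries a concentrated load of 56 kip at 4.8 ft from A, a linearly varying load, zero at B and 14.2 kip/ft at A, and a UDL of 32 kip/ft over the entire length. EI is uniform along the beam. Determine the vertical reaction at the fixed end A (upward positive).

Release the roller at B. Primary structure: cantilever fixed at A.
Downward deflection at the released point B due to the loads:
  point load 56 at a = 4.8: Pa²(3L − a)/(6EI) = 4129/EI
  triangular load, peak 14.2 at the fixed end: w₀L⁴/(30EI) = 1939/EI
  UDL 32: wL⁴/(8EI) = 16384/EI
  δ_0 = 22452/EI
Tip deflection under a unit load at B: L³/(3EI) = 170.7/EI.
Compatibility at B: δ_0 − R_B·δ_{BB} = 0, so R_B = 22452/170.7 = 131.6 kip.
Vertical equilibrium: R_A = ΣP − R_B = 368.8 − 131.6 = 237.2 kip.

R_A = 237.2 kip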